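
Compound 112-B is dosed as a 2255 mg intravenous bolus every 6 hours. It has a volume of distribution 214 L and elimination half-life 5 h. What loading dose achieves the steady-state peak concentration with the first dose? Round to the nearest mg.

f = (1/2)^(6/5) ≈ 0.435275; accumulation ratio R = 1/(1−f) ≈ 1.77077.
Loading dose to hit Cmax,ss on first dose: D_load = D_maint·R ≈ 2255 × 1.77077 ≈ 3993.09 mg.

3993 mg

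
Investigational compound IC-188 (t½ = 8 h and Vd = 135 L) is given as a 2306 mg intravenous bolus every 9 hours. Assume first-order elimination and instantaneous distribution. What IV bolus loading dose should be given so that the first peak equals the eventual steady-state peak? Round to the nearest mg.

f = (1/2)^(9/8) ≈ 0.458502; accumulation ratio R = 1/(1−f) ≈ 1.84673.
Loading dose to hit Cmax,ss on first dose: D_load = D_maint·R ≈ 2306 × 1.84673 ≈ 4258.56 mg.

4259 mg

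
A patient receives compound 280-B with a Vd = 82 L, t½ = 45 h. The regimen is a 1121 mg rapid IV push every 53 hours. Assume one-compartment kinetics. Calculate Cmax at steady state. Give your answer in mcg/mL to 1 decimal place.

24.5 mcg/mL

τ/t½ = 53/45 ≈ 1.1778, so fraction remaining f = (1/2)^(53/45) ≈ 0.4420.
At steady state, accumulation factor R = 1/(1 − e^(−kτ)) ≈ 1.7921.
Each bolus raises the concentration by D/Vd = 1121/82 ≈ 13.671 mcg/mL.
Cmax,ss = C₀/(1 − f) ≈ 13.671/0.5580 ≈ 24.500 mcg/mL.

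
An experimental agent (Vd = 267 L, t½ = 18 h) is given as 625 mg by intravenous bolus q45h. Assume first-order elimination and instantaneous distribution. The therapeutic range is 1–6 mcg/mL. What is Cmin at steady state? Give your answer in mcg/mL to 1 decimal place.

k = ln2/t½ = ln2/18 ≈ 0.038508 h⁻¹; fraction remaining f = e^(−kτ) = e^(−0.038508×45) ≈ 0.1768.
Accumulation ratio R = 1/(1 − f) ≈ 1/0.8232 ≈ 1.2148.
Each bolus raises the concentration by D/Vd = 625/267 ≈ 2.341 mcg/mL.
Steady-state peak Cmax,ss = C₀·R ≈ 2.341 × 1.2148 ≈ 2.844 mcg/mL.
Steady-state trough Cmin,ss = Cmax,ss·f ≈ 2.844 × 0.1768 ≈ 0.503 mcg/mL.
Trough 0.5 mcg/mL vs MEC 1 mcg/mL: subtherapeutic.

0.5 mcg/mL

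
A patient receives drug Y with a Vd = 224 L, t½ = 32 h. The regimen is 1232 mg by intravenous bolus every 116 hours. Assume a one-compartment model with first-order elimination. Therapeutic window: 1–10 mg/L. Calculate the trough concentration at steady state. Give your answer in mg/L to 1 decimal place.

k = ln2/t½ = ln2/32 ≈ 0.021661 h⁻¹; fraction remaining f = e^(−kτ) = e^(−0.021661×116) ≈ 0.0811.
Single-dose peak C₀ = D/Vd = 1232/224 ≈ 5.500 mg/L.
Steady-state trough Cmin,ss = C₀·f/(1−f) ≈ 5.500 × 0.0811/0.9189 ≈ 0.485 mg/L.
Trough 0.5 mg/L vs MEC 1 mg/L: subtherapeutic.

0.5 mg/L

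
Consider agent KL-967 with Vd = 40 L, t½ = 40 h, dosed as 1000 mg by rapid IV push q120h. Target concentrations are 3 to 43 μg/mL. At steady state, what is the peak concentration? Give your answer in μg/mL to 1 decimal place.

28.6 μg/mL

τ = 120 h = 3 half-lives, so f = (1/2)^3 = 0.125.
At steady state, R = 1/(1 − 0.125) = 8/7.
Single-dose peak C₀ = D/Vd = 1000/40 = 25 μg/mL.
Steady-state peak Cmax,ss = C₀·R = 25 × 8/7 ≈ 28.571 μg/mL.
Peak 28.6 μg/mL vs MTC 43 μg/mL: below toxic threshold.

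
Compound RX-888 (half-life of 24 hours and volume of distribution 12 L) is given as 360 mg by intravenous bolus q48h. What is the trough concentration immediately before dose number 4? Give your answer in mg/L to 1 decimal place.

f = (1/2)^(τ/t½) = (1/2)^(48/24) ≈ 0.2500.
C₀ = D/Vd = 360/12 ≈ 30.000 mg/L.
Before the 4th dose, 3 doses have been given. Superposition: Cmin = C₀·(f + f² + … + f^3).
≈ 30.000 × (0.2500 + 0.0625 + 0.0156) ≈ 30.000 × 0.3281 ≈ 9.843 mg/L.

9.8 mg/L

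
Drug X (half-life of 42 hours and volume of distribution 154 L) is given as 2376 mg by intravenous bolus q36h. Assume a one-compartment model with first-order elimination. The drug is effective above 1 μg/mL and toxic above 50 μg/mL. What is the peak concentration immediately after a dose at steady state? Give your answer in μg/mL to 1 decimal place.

Over one 36-h interval, 36/42 ≈ 0.85714 half-lives elapse, leaving f ≈ 0.5520 of each dose.
At steady state, accumulation factor R = 1/(1 − e^(−kτ)) ≈ 2.2321.
Each bolus raises the concentration by D/Vd = 2376/154 ≈ 15.429 μg/mL.
Cmax,ss = C₀/(1 − f) ≈ 15.429/0.4480 ≈ 34.440 μg/mL.
Peak 34.4 μg/mL vs MTC 50 μg/mL: below toxic threshold.

34.4 μg/mL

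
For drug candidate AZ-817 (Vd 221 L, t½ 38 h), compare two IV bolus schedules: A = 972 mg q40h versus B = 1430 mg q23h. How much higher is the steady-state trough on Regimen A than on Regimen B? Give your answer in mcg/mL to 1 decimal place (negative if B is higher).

Regimen A: f = (1/2)^(40/38) ≈ 0.4821; Cmin,ss = (972/221)·f/(1−f) ≈ 4.094 mcg/mL.
Regimen B: f = (1/2)^(23/38) ≈ 0.6574; Cmin,ss = (1430/221)·f/(1−f) ≈ 12.416 mcg/mL.
Difference ≈ 4.094 − 12.416 ≈ -8.322 mcg/mL.

-8.3 mcg/mL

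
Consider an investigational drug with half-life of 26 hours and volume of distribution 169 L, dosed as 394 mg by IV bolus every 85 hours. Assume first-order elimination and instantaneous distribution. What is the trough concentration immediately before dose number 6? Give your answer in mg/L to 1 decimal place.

0.3 mg/L

f = (1/2)^(τ/t½) = (1/2)^(85/26) ≈ 0.1037.
C₀ = D/Vd = 394/169 ≈ 2.331 mg/L.
Before the 6th dose, 5 doses have been given. Superposition: Cmin = C₀·(f + f² + … + f^5).
≈ 2.331 × (0.1037 + 0.0108 + 0.0011 + 0.0001 + 0.0000) ≈ 2.331 × 0.1157 ≈ 0.270 mg/L.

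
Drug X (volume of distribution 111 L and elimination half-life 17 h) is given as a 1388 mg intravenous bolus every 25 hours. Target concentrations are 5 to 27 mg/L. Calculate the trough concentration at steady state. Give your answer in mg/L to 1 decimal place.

k = ln2/t½ = ln2/17 ≈ 0.040773 h⁻¹; fraction remaining f = e^(−kτ) = e^(−0.040773×25) ≈ 0.3608.
Accumulation ratio R = 1/(1 − f) ≈ 1/0.6392 ≈ 1.5645.
Single-dose peak C₀ = D/Vd = 1388/111 ≈ 12.505 mg/L.
Cmax,ss = C₀/(1 − f) ≈ 12.505/0.6392 ≈ 19.564 mg/L.
One interval later, Cmin,ss = Cmax,ss·e^(−kτ) ≈ 19.564 × 0.3608 ≈ 7.059 mg/L.
Trough 7.1 mg/L vs MEC 5 mg/L: adequate.

7.1 mg/L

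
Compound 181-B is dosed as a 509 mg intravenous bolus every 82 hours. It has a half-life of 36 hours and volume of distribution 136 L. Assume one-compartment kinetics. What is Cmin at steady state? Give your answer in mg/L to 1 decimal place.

1.0 mg/L

Over one 82-h interval, 82/36 ≈ 2.2778 half-lives elapse, leaving f ≈ 0.2062 of each dose.
Each bolus raises the concentration by D/Vd = 509/136 ≈ 3.743 mg/L.
Steady-state trough Cmin,ss = C₀·f/(1−f) ≈ 3.743 × 0.2062/0.7938 ≈ 0.972 mg/L.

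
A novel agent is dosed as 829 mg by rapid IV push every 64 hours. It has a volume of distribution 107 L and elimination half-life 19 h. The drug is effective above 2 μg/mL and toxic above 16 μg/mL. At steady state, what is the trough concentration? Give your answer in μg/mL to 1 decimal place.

0.8 μg/mL

τ/t½ = 64/19 ≈ 3.3684, so fraction remaining f = (1/2)^(64/19) ≈ 0.0968.
Accumulation ratio R = 1/(1 − f) ≈ 1/0.9032 ≈ 1.1072.
Single-dose peak C₀ = D/Vd = 829/107 ≈ 7.748 μg/mL.
Steady-state peak Cmax,ss = C₀·R ≈ 7.748 × 1.1072 ≈ 8.579 μg/mL.
One interval later, Cmin,ss = Cmax,ss·e^(−kτ) ≈ 8.579 × 0.0968 ≈ 0.830 μg/mL.
Trough 0.8 μg/mL vs MEC 2 μg/mL: subtherapeutic.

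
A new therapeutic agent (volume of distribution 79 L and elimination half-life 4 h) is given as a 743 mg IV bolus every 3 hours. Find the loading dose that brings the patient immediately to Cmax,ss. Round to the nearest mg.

f = (1/2)^(3/4) ≈ 0.594604; accumulation ratio R = 1/(1−f) ≈ 2.46672.
Loading dose to hit Cmax,ss on first dose: D_load = D_maint·R ≈ 743 × 2.46672 ≈ 1832.77 mg.

1833 mg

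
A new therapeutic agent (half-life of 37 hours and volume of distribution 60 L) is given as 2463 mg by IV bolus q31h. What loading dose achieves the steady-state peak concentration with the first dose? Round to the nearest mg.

5591 mg

f = (1/2)^(31/37) ≈ 0.559481; accumulation ratio R = 1/(1−f) ≈ 2.27005.
Loading dose to hit Cmax,ss on first dose: D_load = D_maint·R ≈ 2463 × 2.27005 ≈ 5591.13 mg.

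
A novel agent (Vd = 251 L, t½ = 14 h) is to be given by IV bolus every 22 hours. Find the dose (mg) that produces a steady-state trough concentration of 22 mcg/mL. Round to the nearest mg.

τ/t½ = 22/14 ≈ 1.5714, so f = (1/2)^(22/14) ≈ 0.336475.
Cmin,ss = (D/Vd)·f/(1−f), so D = Cmin,ss·Vd·(1−f)/f.
D = 22 × 251 × (1−f)/f ≈ 22 × 251 × 1.97199 ≈ 10889.33 mg.

10889 mg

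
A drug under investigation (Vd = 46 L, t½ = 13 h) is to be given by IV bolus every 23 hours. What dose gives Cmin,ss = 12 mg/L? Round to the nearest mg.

τ/t½ = 23/13 ≈ 1.7692, so f = (1/2)^(23/13) ≈ 0.293365.
Cmin,ss = (D/Vd)·f/(1−f), so D = Cmin,ss·Vd·(1−f)/f.
D = 12 × 46 × (1−f)/f ≈ 12 × 46 × 2.40872 ≈ 1329.61 mg.

1330 mg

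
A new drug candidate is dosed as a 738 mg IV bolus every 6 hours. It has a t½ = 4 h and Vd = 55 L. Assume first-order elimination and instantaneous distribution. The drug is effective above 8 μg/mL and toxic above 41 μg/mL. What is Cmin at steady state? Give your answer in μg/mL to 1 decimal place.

7.3 μg/mL

Over one 6-h interval, 6/4 ≈ 1.5 half-lives elapse, leaving f ≈ 0.3536 of each dose.
At steady state, accumulation factor R = 1/(1 − e^(−kτ)) ≈ 1.5470.
Single-dose peak C₀ = D/Vd = 738/55 ≈ 13.418 μg/mL.
Steady-state peak Cmax,ss = C₀·R ≈ 13.418 × 1.5470 ≈ 20.758 μg/mL.
Steady-state trough Cmin,ss = Cmax,ss·f ≈ 20.758 × 0.3536 ≈ 7.340 μg/mL.
Trough 7.3 μg/mL vs MEC 8 μg/mL: subtherapeutic.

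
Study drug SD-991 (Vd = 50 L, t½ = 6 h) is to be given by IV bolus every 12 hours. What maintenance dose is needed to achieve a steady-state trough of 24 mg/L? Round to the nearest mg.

τ/t½ = 12/6 ≈ 2, so f = (1/2)^(12/6) ≈ 0.250000.
Cmin,ss = (D/Vd)·f/(1−f), so D = Cmin,ss·Vd·(1−f)/f.
D = 24 × 50 × (1−f)/f ≈ 24 × 50 × 3.00000 ≈ 3600.00 mg.

3600 mg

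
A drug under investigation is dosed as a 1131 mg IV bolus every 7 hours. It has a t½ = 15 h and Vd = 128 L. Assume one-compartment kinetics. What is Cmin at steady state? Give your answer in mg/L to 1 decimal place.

τ/t½ = 7/15 ≈ 0.46667, so fraction remaining f = (1/2)^(7/15) ≈ 0.7236.
Single-dose peak C₀ = D/Vd = 1131/128 ≈ 8.836 mg/L.
Steady-state trough Cmin,ss = C₀·f/(1−f) ≈ 8.836 × 0.7236/0.2764 ≈ 23.132 mg/L.

23.1 mg/L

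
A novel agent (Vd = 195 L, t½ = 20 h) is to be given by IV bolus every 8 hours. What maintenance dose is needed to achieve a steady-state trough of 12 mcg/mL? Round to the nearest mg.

τ/t½ = 8/20 ≈ 0.4, so f = (1/2)^(8/20) ≈ 0.757858.
Cmin,ss = (D/Vd)·f/(1−f), so D = Cmin,ss·Vd·(1−f)/f.
D = 12 × 195 × (1−f)/f ≈ 12 × 195 × 0.31951 ≈ 747.65 mg.

748 mg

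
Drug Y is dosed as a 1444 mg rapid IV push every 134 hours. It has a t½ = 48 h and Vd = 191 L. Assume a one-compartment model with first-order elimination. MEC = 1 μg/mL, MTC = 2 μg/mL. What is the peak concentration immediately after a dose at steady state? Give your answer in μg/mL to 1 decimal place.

8.8 μg/mL

k = ln2/t½ = ln2/48 ≈ 0.014441 h⁻¹; fraction remaining f = e^(−kτ) = e^(−0.014441×134) ≈ 0.1444.
At steady state, accumulation factor R = 1/(1 − e^(−kτ)) ≈ 1.1688.
Each bolus raises the concentration by D/Vd = 1444/191 ≈ 7.560 μg/mL.
Steady-state peak Cmax,ss = C₀·R ≈ 7.560 × 1.1688 ≈ 8.836 μg/mL.
Peak 8.8 μg/mL vs MTC 2 μg/mL: exceeds toxic threshold.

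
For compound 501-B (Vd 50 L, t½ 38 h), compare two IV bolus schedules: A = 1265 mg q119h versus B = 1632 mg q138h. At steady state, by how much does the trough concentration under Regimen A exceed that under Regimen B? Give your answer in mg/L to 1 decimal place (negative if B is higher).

0.4 mg/L

Regimen A: f = (1/2)^(119/38) ≈ 0.1141; Cmin,ss = (1265/50)·f/(1−f) ≈ 3.259 mg/L.
Regimen B: f = (1/2)^(138/38) ≈ 0.0807; Cmin,ss = (1632/50)·f/(1−f) ≈ 2.865 mg/L.
Difference ≈ 3.259 − 2.865 ≈ 0.394 mg/L.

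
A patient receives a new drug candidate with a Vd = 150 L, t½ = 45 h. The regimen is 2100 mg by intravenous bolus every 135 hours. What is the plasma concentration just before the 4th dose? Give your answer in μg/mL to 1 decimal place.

f = (1/2)^(τ/t½) = (1/2)^(135/45) ≈ 0.1250.
C₀ = D/Vd = 2100/150 ≈ 14.000 μg/mL.
Before the 4th dose, 3 doses have been given. Superposition: Cmin = C₀·(f + f² + … + f^3).
≈ 14.000 × (0.1250 + 0.0156 + 0.0020) ≈ 14.000 × 0.1426 ≈ 1.996 μg/mL.

2.0 μg/mL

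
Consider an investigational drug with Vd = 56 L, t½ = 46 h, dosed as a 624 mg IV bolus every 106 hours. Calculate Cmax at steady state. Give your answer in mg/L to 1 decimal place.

14.0 mg/L

k = ln2/t½ = ln2/46 ≈ 0.015068 h⁻¹; fraction remaining f = e^(−kτ) = e^(−0.015068×106) ≈ 0.2025.
Accumulation ratio R = 1/(1 − f) ≈ 1/0.7975 ≈ 1.2539.
Single-dose peak C₀ = D/Vd = 624/56 ≈ 11.143 mg/L.
Steady-state peak Cmax,ss = C₀·R ≈ 11.143 × 1.2539 ≈ 13.972 mg/L.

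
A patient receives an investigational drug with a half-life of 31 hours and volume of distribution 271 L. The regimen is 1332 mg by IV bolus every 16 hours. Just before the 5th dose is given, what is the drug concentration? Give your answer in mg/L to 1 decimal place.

f = (1/2)^(τ/t½) = (1/2)^(16/31) ≈ 0.6992.
C₀ = D/Vd = 1332/271 ≈ 4.915 mg/L.
Before the 5th dose, 4 doses have been given. Superposition: Cmin = C₀·(f + f² + … + f^4).
≈ 4.915 × (0.6992 + 0.4889 + 0.3418 + 0.2390) ≈ 4.915 × 1.7689 ≈ 8.694 mg/L.

8.7 mg/L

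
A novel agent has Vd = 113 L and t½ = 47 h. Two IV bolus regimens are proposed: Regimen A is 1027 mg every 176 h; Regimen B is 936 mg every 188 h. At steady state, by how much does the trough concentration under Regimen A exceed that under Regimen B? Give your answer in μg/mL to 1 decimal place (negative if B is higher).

Regimen A: f = (1/2)^(176/47) ≈ 0.0746; Cmin,ss = (1027/113)·f/(1−f) ≈ 0.733 μg/mL.
Regimen B: f = (1/2)^(188/47) ≈ 0.0625; Cmin,ss = (936/113)·f/(1−f) ≈ 0.552 μg/mL.
Difference ≈ 0.733 − 0.552 ≈ 0.181 μg/mL.

0.2 μg/mL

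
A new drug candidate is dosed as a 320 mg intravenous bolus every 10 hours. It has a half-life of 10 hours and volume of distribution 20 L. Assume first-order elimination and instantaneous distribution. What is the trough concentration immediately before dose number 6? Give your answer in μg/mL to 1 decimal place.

f = (1/2)^(τ/t½) = (1/2)^(10/10) ≈ 0.5000.
C₀ = D/Vd = 320/20 ≈ 16.000 μg/mL.
Before the 6th dose, 5 doses have been given. Superposition: Cmin = C₀·(f + f² + … + f^5).
≈ 16.000 × (0.5000 + 0.2500 + 0.1250 + 0.0625 + 0.0313) ≈ 16.000 × 0.9688 ≈ 15.501 μg/mL.

15.5 μg/mL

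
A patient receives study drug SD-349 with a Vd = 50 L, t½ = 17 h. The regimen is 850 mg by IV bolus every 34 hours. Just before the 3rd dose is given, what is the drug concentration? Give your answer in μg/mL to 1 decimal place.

5.3 μg/mL

f = (1/2)^(τ/t½) = (1/2)^(34/17) ≈ 0.2500.
C₀ = D/Vd = 850/50 ≈ 17.000 μg/mL.
Before the 3rd dose, 2 doses have been given. Superposition: Cmin = C₀·(f + f²).
≈ 17.000 × (0.2500 + 0.0625) ≈ 17.000 × 0.3125 ≈ 5.312 μg/mL.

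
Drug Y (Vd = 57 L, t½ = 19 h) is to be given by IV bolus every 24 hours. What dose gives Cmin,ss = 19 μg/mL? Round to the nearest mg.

τ/t½ = 24/19 ≈ 1.2632, so f = (1/2)^(24/19) ≈ 0.416631.
Cmin,ss = (D/Vd)·f/(1−f), so D = Cmin,ss·Vd·(1−f)/f.
D = 19 × 57 × (1−f)/f ≈ 19 × 57 × 1.40021 ≈ 1516.43 mg.

1516 mg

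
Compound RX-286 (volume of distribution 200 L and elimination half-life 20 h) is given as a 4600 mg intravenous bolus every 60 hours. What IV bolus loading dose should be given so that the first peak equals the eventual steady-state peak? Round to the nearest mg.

f = (1/2)^(60/20) ≈ 0.125000; accumulation ratio R = 1/(1−f) ≈ 1.14286.
Loading dose to hit Cmax,ss on first dose: D_load = D_maint·R ≈ 4600 × 1.14286 ≈ 5257.16 mg.

5257 mg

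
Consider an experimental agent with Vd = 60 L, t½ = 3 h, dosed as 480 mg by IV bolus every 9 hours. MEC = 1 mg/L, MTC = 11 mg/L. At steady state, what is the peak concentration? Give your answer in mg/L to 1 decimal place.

9.1 mg/L

The dosing interval is 3 half-lives, so f = 2^(−3) = 0.125.
Accumulation ratio R = 1/(1 − f) = 1/0.875 = 8/7.
Single-dose peak C₀ = D/Vd = 480/60 = 8 mg/L.
Steady-state peak Cmax,ss = C₀·R = 8 × 8/7 ≈ 9.143 mg/L.
Peak 9.1 mg/L vs MTC 11 mg/L: below toxic threshold.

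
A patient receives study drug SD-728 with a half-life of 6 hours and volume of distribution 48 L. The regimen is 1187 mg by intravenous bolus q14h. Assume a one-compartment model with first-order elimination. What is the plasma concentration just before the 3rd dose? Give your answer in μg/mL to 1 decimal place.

5.9 μg/mL

f = (1/2)^(τ/t½) = (1/2)^(14/6) ≈ 0.1984.
C₀ = D/Vd = 1187/48 ≈ 24.729 μg/mL.
Before the 3rd dose, 2 doses have been given. Superposition: Cmin = C₀·(f + f²).
≈ 24.729 × (0.1984 + 0.0394) ≈ 24.729 × 0.2378 ≈ 5.881 μg/mL.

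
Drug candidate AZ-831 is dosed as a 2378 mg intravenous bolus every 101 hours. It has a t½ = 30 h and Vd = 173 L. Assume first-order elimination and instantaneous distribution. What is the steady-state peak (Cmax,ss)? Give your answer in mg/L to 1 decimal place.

15.2 mg/L

τ/t½ = 101/30 ≈ 3.3667, so fraction remaining f = (1/2)^(101/30) ≈ 0.0969.
At steady state, accumulation factor R = 1/(1 − e^(−kτ)) ≈ 1.1073.
Each bolus raises the concentration by D/Vd = 2378/173 ≈ 13.746 mg/L.
Steady-state peak Cmax,ss = C₀·R ≈ 13.746 × 1.1073 ≈ 15.221 mg/L.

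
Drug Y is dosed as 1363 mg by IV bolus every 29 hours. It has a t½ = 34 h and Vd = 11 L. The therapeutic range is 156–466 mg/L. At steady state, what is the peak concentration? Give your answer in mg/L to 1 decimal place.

Over one 29-h interval, 29/34 ≈ 0.85294 half-lives elapse, leaving f ≈ 0.5537 of each dose.
At steady state, accumulation factor R = 1/(1 − e^(−kτ)) ≈ 2.2406.
Single-dose peak C₀ = D/Vd = 1363/11 ≈ 123.909 mg/L.
Steady-state peak Cmax,ss = C₀·R ≈ 123.909 × 2.2406 ≈ 277.631 mg/L.
Peak 277.6 mg/L vs MTC 466 mg/L: below toxic threshold.

277.6 mg/L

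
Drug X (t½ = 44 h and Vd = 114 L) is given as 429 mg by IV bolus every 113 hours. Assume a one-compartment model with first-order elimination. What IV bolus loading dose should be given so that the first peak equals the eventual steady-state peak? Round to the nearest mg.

516 mg

f = (1/2)^(113/44) ≈ 0.168617; accumulation ratio R = 1/(1−f) ≈ 1.20282.
Loading dose to hit Cmax,ss on first dose: D_load = D_maint·R ≈ 429 × 1.20282 ≈ 516.01 mg.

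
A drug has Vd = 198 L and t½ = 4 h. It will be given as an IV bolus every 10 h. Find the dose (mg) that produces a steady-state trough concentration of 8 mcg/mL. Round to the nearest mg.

7376 mg

τ/t½ = 10/4 ≈ 2.5, so f = (1/2)^(10/4) ≈ 0.176777.
Cmin,ss = (D/Vd)·f/(1−f), so D = Cmin,ss·Vd·(1−f)/f.
D = 8 × 198 × (1−f)/f ≈ 8 × 198 × 4.65684 ≈ 7376.43 mg.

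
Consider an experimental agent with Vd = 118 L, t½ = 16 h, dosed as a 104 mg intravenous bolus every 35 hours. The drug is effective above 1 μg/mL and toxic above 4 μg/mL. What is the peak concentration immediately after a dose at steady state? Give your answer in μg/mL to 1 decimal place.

1.1 μg/mL

k = ln2/t½ = ln2/16 ≈ 0.043322 h⁻¹; fraction remaining f = e^(−kτ) = e^(−0.043322×35) ≈ 0.2195.
At steady state, accumulation factor R = 1/(1 − e^(−kτ)) ≈ 1.2812.
Each bolus raises the concentration by D/Vd = 104/118 ≈ 0.881 μg/mL.
Steady-state peak Cmax,ss = C₀·R ≈ 0.881 × 1.2812 ≈ 1.129 μg/mL.
Peak 1.1 μg/mL vs MTC 4 μg/mL: below toxic threshold.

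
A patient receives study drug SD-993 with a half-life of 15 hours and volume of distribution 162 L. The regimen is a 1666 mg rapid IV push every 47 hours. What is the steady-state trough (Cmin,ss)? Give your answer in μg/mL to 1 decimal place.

1.3 μg/mL

τ/t½ = 47/15 ≈ 3.1333, so fraction remaining f = (1/2)^(47/15) ≈ 0.1140.
Each bolus raises the concentration by D/Vd = 1666/162 ≈ 10.284 μg/mL.
Steady-state trough Cmin,ss = C₀·f/(1−f) ≈ 10.284 × 0.1140/0.8860 ≈ 1.323 μg/mL.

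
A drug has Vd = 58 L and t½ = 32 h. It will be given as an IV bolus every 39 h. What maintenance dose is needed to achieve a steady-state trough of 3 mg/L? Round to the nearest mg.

τ/t½ = 39/32 ≈ 1.2188, so f = (1/2)^(39/32) ≈ 0.429655.
Cmin,ss = (D/Vd)·f/(1−f), so D = Cmin,ss·Vd·(1−f)/f.
D = 3 × 58 × (1−f)/f ≈ 3 × 58 × 1.32745 ≈ 230.98 mg.

231 mg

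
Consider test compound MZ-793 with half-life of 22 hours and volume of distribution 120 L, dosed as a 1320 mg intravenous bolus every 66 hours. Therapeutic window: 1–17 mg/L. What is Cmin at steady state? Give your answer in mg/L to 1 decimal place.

1.6 mg/L

τ = 66 h = 3 half-lives, so f = (1/2)^3 = 0.125.
Accumulation ratio R = 1/(1 − f) = 1/0.875 = 8/7.
Single-dose peak C₀ = D/Vd = 1320/120 = 11 mg/L.
Steady-state peak Cmax,ss = C₀·R = 11 × 8/7 ≈ 12.571 mg/L.
Steady-state trough Cmin,ss = Cmax,ss·f ≈ 12.571 × 0.125 ≈ 1.571 mg/L.
Trough 1.6 mg/L vs MEC 1 mg/L: adequate.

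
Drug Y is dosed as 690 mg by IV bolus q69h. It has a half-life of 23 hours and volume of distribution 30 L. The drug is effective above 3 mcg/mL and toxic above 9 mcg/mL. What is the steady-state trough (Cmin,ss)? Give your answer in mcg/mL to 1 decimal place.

The dosing interval is 3 half-lives, so f = 2^(−3) = 0.125.
At steady state, R = 1/(1 − 0.125) = 8/7.
Single-dose peak C₀ = D/Vd = 690/30 = 23 mcg/mL.
Steady-state peak Cmax,ss = C₀·R = 23 × 8/7 ≈ 26.286 mcg/mL.
Steady-state trough Cmin,ss = Cmax,ss·f ≈ 26.286 × 0.125 ≈ 3.286 mcg/mL.
Trough 3.3 mcg/mL vs MEC 3 mcg/mL: adequate.

3.3 mcg/mL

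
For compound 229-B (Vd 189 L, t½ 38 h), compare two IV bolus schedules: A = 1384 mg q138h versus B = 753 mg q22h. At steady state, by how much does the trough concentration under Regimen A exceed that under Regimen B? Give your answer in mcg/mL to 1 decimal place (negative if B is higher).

Regimen A: f = (1/2)^(138/38) ≈ 0.0807; Cmin,ss = (1384/189)·f/(1−f) ≈ 0.643 mcg/mL.
Regimen B: f = (1/2)^(22/38) ≈ 0.6695; Cmin,ss = (753/189)·f/(1−f) ≈ 8.071 mcg/mL.
Difference ≈ 0.643 − 8.071 ≈ -7.428 mcg/mL.

-7.4 mcg/mL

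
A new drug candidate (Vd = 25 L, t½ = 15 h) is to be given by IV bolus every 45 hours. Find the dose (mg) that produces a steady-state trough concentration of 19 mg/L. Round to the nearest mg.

3325 mg

τ/t½ = 45/15 ≈ 3, so f = (1/2)^(45/15) ≈ 0.125000.
Cmin,ss = (D/Vd)·f/(1−f), so D = Cmin,ss·Vd·(1−f)/f.
D = 19 × 25 × (1−f)/f ≈ 19 × 25 × 7.00000 ≈ 3325.00 mg.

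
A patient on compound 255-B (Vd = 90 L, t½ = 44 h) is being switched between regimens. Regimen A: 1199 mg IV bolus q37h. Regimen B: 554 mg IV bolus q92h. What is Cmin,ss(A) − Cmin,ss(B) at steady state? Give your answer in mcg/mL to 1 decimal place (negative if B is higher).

15.0 mcg/mL

Regimen A: f = (1/2)^(37/44) ≈ 0.5583; Cmin,ss = (1199/90)·f/(1−f) ≈ 16.839 mcg/mL.
Regimen B: f = (1/2)^(92/44) ≈ 0.2347; Cmin,ss = (554/90)·f/(1−f) ≈ 1.888 mcg/mL.
Difference ≈ 16.839 − 1.888 ≈ 14.951 mcg/mL.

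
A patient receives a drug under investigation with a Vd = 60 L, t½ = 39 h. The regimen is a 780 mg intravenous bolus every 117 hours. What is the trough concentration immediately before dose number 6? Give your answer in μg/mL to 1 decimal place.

f = (1/2)^(τ/t½) = (1/2)^(117/39) ≈ 0.1250.
C₀ = D/Vd = 780/60 ≈ 13.000 μg/mL.
Before the 6th dose, 5 doses have been given. Superposition: Cmin = C₀·(f + f² + … + f^5).
≈ 13.000 × (0.1250 + 0.0156 + 0.0020 + 0.0002 + 0.0000) ≈ 13.000 × 0.1428 ≈ 1.856 μg/mL.

1.9 μg/mL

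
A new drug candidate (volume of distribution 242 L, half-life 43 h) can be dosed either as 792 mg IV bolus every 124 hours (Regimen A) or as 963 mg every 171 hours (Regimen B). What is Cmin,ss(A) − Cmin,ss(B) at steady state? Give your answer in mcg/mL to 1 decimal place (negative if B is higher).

0.2 mcg/mL

Regimen A: f = (1/2)^(124/43) ≈ 0.1355; Cmin,ss = (792/242)·f/(1−f) ≈ 0.513 mcg/mL.
Regimen B: f = (1/2)^(171/43) ≈ 0.0635; Cmin,ss = (963/242)·f/(1−f) ≈ 0.270 mcg/mL.
Difference ≈ 0.513 − 0.270 ≈ 0.243 mcg/mL.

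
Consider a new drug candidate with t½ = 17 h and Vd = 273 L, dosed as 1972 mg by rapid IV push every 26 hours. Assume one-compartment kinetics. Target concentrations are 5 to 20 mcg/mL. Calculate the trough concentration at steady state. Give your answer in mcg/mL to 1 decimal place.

3.8 mcg/mL

Over one 26-h interval, 26/17 ≈ 1.5294 half-lives elapse, leaving f ≈ 0.3464 of each dose.
Accumulation ratio R = 1/(1 − f) ≈ 1/0.6536 ≈ 1.5300.
Single-dose peak C₀ = D/Vd = 1972/273 ≈ 7.223 mcg/mL.
Steady-state peak Cmax,ss = C₀·R ≈ 7.223 × 1.5300 ≈ 11.051 mcg/mL.
Steady-state trough Cmin,ss = Cmax,ss·f ≈ 11.051 × 0.3464 ≈ 3.828 mcg/mL.
Trough 3.8 mcg/mL vs MEC 5 mcg/mL: subtherapeutic.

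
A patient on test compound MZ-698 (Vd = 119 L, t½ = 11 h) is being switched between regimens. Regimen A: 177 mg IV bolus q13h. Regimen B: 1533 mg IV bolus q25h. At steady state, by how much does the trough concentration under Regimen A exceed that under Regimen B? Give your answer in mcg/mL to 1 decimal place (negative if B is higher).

Regimen A: f = (1/2)^(13/11) ≈ 0.4408; Cmin,ss = (177/119)·f/(1−f) ≈ 1.172 mcg/mL.
Regimen B: f = (1/2)^(25/11) ≈ 0.2069; Cmin,ss = (1533/119)·f/(1−f) ≈ 3.361 mcg/mL.
Difference ≈ 1.172 − 3.361 ≈ -2.189 mcg/mL.

-2.2 mcg/mL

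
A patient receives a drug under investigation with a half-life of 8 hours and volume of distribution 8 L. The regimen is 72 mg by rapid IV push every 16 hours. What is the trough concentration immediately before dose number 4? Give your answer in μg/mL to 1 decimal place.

3.0 μg/mL

f = (1/2)^(τ/t½) = (1/2)^(16/8) ≈ 0.2500.
C₀ = D/Vd = 72/8 ≈ 9.000 μg/mL.
Before the 4th dose, 3 doses have been given. Superposition: Cmin = C₀·(f + f² + … + f^3).
≈ 9.000 × (0.2500 + 0.0625 + 0.0156) ≈ 9.000 × 0.3281 ≈ 2.953 μg/mL.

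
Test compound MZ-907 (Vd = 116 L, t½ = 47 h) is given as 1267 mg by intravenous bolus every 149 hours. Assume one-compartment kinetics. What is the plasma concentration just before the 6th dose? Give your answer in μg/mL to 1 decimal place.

f = (1/2)^(τ/t½) = (1/2)^(149/47) ≈ 0.1111.
C₀ = D/Vd = 1267/116 ≈ 10.922 μg/mL.
Before the 6th dose, 5 doses have been given. Superposition: Cmin = C₀·(f + f² + … + f^5).
≈ 10.922 × (0.1111 + 0.0123 + 0.0014 + 0.0002 + 0.0000) ≈ 10.922 × 0.1250 ≈ 1.365 μg/mL.

1.4 μg/mL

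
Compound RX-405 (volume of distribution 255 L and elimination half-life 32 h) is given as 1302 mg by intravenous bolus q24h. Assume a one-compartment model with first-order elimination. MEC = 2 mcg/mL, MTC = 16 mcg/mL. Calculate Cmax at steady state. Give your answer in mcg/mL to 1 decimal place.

12.6 mcg/mL

τ/t½ = 24/32 ≈ 0.75, so fraction remaining f = (1/2)^(24/32) ≈ 0.5946.
At steady state, accumulation factor R = 1/(1 − e^(−kτ)) ≈ 2.4667.
Single-dose peak C₀ = D/Vd = 1302/255 ≈ 5.106 mcg/mL.
Steady-state peak Cmax,ss = C₀·R ≈ 5.106 × 2.4667 ≈ 12.595 mcg/mL.
Peak 12.6 mcg/mL vs MTC 16 mcg/mL: below toxic threshold.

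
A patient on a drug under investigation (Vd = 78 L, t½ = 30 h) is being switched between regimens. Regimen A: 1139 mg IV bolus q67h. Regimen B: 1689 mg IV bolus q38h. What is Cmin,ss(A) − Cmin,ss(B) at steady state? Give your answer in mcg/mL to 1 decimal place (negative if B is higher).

-11.5 mcg/mL

Regimen A: f = (1/2)^(67/30) ≈ 0.2127; Cmin,ss = (1139/78)·f/(1−f) ≈ 3.945 mcg/mL.
Regimen B: f = (1/2)^(38/30) ≈ 0.4156; Cmin,ss = (1689/78)·f/(1−f) ≈ 15.399 mcg/mL.
Difference ≈ 3.945 − 15.399 ≈ -11.454 mcg/mL.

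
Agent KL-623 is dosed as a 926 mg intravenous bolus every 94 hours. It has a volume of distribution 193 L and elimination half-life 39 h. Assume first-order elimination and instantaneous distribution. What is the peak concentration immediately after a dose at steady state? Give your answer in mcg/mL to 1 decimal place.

k = ln2/t½ = ln2/39 ≈ 0.017773 h⁻¹; fraction remaining f = e^(−kτ) = e^(−0.017773×94) ≈ 0.1881.
Accumulation ratio R = 1/(1 − f) ≈ 1/0.8119 ≈ 1.2317.
Each bolus raises the concentration by D/Vd = 926/193 ≈ 4.798 mcg/mL.
Steady-state peak Cmax,ss = C₀·R ≈ 4.798 × 1.2317 ≈ 5.910 mcg/mL.

5.9 mcg/mL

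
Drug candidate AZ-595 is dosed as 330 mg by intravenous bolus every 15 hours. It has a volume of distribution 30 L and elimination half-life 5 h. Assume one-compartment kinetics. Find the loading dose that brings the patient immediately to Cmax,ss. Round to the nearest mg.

377 mg

f = (1/2)^(15/5) ≈ 0.125000; accumulation ratio R = 1/(1−f) ≈ 1.14286.
Loading dose to hit Cmax,ss on first dose: D_load = D_maint·R ≈ 330 × 1.14286 ≈ 377.14 mg.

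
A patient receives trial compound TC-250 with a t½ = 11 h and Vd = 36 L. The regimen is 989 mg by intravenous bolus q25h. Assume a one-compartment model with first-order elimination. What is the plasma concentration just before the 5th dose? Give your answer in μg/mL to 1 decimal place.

7.2 μg/mL

f = (1/2)^(τ/t½) = (1/2)^(25/11) ≈ 0.2069.
C₀ = D/Vd = 989/36 ≈ 27.472 μg/mL.
Before the 5th dose, 4 doses have been given. Superposition: Cmin = C₀·(f + f² + … + f^4).
≈ 27.472 × (0.2069 + 0.0428 + 0.0089 + 0.0018) ≈ 27.472 × 0.2604 ≈ 7.154 μg/mL.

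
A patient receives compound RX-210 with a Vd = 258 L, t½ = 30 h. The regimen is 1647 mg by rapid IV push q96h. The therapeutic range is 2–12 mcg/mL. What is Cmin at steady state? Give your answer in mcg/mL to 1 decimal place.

τ/t½ = 96/30 ≈ 3.2, so fraction remaining f = (1/2)^(96/30) ≈ 0.1088.
Single-dose peak C₀ = D/Vd = 1647/258 ≈ 6.384 mcg/mL.
Steady-state trough Cmin,ss = C₀·f/(1−f) ≈ 6.384 × 0.1088/0.8912 ≈ 0.779 mcg/mL.
Trough 0.8 mcg/mL vs MEC 2 mcg/mL: subtherapeutic.

0.8 mcg/mL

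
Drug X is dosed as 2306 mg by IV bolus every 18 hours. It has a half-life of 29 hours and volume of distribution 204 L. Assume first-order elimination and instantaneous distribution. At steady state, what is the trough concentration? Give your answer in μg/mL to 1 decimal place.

τ/t½ = 18/29 ≈ 0.62069, so fraction remaining f = (1/2)^(18/29) ≈ 0.6504.
Each bolus raises the concentration by D/Vd = 2306/204 ≈ 11.304 μg/mL.
Steady-state trough Cmin,ss = C₀·f/(1−f) ≈ 11.304 × 0.6504/0.3496 ≈ 21.030 μg/mL.

21.0 μg/mL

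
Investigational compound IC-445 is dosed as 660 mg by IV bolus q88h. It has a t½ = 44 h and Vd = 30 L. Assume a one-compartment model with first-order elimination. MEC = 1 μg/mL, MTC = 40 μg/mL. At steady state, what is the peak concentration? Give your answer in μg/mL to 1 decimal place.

29.3 μg/mL

τ = 88 h = 2 half-lives, so f = (1/2)^2 = 0.25.
Accumulation ratio R = 1/(1 − f) = 1/0.75 = 4/3.
Single-dose peak C₀ = D/Vd = 660/30 = 22 μg/mL.
Steady-state peak Cmax,ss = C₀·R = 22 × 4/3 ≈ 29.333 μg/mL.
Peak 29.3 μg/mL vs MTC 40 μg/mL: below toxic threshold.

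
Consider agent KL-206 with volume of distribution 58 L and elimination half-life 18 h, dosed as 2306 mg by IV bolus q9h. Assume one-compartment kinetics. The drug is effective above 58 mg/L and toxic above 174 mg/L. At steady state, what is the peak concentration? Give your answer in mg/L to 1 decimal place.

k = ln2/t½ = ln2/18 ≈ 0.038508 h⁻¹; fraction remaining f = e^(−kτ) = e^(−0.038508×9) ≈ 0.7071.
At steady state, accumulation factor R = 1/(1 − e^(−kτ)) ≈ 3.4141.
Single-dose peak C₀ = D/Vd = 2306/58 ≈ 39.759 mg/L.
Steady-state peak Cmax,ss = C₀·R ≈ 39.759 × 3.4141 ≈ 135.741 mg/L.
Peak 135.7 mg/L vs MTC 174 mg/L: below toxic threshold.

135.7 mg/L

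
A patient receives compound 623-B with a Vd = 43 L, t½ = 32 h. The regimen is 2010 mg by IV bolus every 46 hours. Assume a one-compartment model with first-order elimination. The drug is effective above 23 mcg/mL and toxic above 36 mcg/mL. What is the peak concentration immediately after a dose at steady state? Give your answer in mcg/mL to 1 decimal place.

τ/t½ = 46/32 ≈ 1.4375, so fraction remaining f = (1/2)^(46/32) ≈ 0.3692.
Accumulation ratio R = 1/(1 − f) ≈ 1/0.6308 ≈ 1.5853.
Single-dose peak C₀ = D/Vd = 2010/43 ≈ 46.744 mcg/mL.
Cmax,ss = C₀/(1 − f) ≈ 46.744/0.6308 ≈ 74.103 mcg/mL.
Peak 74.1 mcg/mL vs MTC 36 mcg/mL: exceeds toxic threshold.

74.1 mcg/mL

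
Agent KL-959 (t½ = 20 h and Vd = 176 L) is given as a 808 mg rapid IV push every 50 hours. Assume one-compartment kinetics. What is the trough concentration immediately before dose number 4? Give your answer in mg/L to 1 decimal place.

f = (1/2)^(τ/t½) = (1/2)^(50/20) ≈ 0.1768.
C₀ = D/Vd = 808/176 ≈ 4.591 mg/L.
Before the 4th dose, 3 doses have been given. Superposition: Cmin = C₀·(f + f² + … + f^3).
≈ 4.591 × (0.1768 + 0.0313 + 0.0055) ≈ 4.591 × 0.2136 ≈ 0.981 mg/L.

1.0 mg/L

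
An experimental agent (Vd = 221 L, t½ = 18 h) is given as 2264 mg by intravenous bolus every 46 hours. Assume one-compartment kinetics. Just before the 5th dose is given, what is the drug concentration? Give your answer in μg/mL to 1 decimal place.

2.1 μg/mL

f = (1/2)^(τ/t½) = (1/2)^(46/18) ≈ 0.1701.
C₀ = D/Vd = 2264/221 ≈ 10.244 μg/mL.
Before the 5th dose, 4 doses have been given. Superposition: Cmin = C₀·(f + f² + … + f^4).
≈ 10.244 × (0.1701 + 0.0289 + 0.0049 + 0.0008) ≈ 10.244 × 0.2047 ≈ 2.097 μg/mL.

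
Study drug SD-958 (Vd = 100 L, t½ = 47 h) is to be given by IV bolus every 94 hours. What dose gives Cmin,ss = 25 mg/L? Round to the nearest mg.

τ/t½ = 94/47 ≈ 2, so f = (1/2)^(94/47) ≈ 0.250000.
Cmin,ss = (D/Vd)·f/(1−f), so D = Cmin,ss·Vd·(1−f)/f.
D = 25 × 100 × (1−f)/f ≈ 25 × 100 × 3.00000 ≈ 7500.00 mg.

7500 mg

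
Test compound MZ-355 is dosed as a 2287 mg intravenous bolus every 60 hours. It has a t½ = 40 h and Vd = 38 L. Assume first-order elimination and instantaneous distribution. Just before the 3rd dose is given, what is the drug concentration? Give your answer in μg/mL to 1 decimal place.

28.8 μg/mL

f = (1/2)^(τ/t½) = (1/2)^(60/40) ≈ 0.3536.
C₀ = D/Vd = 2287/38 ≈ 60.184 μg/mL.
Before the 3rd dose, 2 doses have been given. Superposition: Cmin = C₀·(f + f²).
≈ 60.184 × (0.3536 + 0.1250) ≈ 60.184 × 0.4786 ≈ 28.804 μg/mL.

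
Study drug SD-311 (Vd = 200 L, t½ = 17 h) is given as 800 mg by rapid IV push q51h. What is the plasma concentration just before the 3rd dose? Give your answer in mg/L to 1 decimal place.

f = (1/2)^(τ/t½) = (1/2)^(51/17) ≈ 0.1250.
C₀ = D/Vd = 800/200 ≈ 4.000 mg/L.
Before the 3rd dose, 2 doses have been given. Superposition: Cmin = C₀·(f + f²).
≈ 4.000 × (0.1250 + 0.0156) ≈ 4.000 × 0.1406 ≈ 0.562 mg/L.

0.6 mg/L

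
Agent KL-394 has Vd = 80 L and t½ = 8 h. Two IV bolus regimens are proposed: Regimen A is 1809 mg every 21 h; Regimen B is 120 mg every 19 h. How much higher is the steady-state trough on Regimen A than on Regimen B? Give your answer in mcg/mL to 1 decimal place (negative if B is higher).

4.0 mcg/mL

Regimen A: f = (1/2)^(21/8) ≈ 0.1621; Cmin,ss = (1809/80)·f/(1−f) ≈ 4.375 mcg/mL.
Regimen B: f = (1/2)^(19/8) ≈ 0.1928; Cmin,ss = (120/80)·f/(1−f) ≈ 0.358 mcg/mL.
Difference ≈ 4.375 − 0.358 ≈ 4.017 mcg/mL.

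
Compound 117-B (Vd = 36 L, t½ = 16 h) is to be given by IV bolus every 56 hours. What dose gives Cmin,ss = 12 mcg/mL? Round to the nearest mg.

τ/t½ = 56/16 ≈ 3.5, so f = (1/2)^(56/16) ≈ 0.088388.
Cmin,ss = (D/Vd)·f/(1−f), so D = Cmin,ss·Vd·(1−f)/f.
D = 12 × 36 × (1−f)/f ≈ 12 × 36 × 10.31375 ≈ 4455.54 mg.

4456 mg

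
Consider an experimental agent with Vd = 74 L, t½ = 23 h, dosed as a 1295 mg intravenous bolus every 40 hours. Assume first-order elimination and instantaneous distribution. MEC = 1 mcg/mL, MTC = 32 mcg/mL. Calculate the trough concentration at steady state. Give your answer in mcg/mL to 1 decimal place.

7.5 mcg/mL

τ/t½ = 40/23 ≈ 1.7391, so fraction remaining f = (1/2)^(40/23) ≈ 0.2996.
Single-dose peak C₀ = D/Vd = 1295/74 ≈ 17.500 mcg/mL.
Steady-state trough Cmin,ss = C₀·f/(1−f) ≈ 17.500 × 0.2996/0.7004 ≈ 7.486 mcg/mL.
Trough 7.5 mcg/mL vs MEC 1 mcg/mL: adequate.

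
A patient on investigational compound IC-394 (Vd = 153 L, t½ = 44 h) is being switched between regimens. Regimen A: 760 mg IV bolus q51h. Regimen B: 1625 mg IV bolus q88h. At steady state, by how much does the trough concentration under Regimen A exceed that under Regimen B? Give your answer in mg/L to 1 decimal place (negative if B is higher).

Regimen A: f = (1/2)^(51/44) ≈ 0.4478; Cmin,ss = (760/153)·f/(1−f) ≈ 4.028 mg/L.
Regimen B: f = (1/2)^(88/44) ≈ 0.2500; Cmin,ss = (1625/153)·f/(1−f) ≈ 3.540 mg/L.
Difference ≈ 4.028 − 3.540 ≈ 0.488 mg/L.

0.5 mg/L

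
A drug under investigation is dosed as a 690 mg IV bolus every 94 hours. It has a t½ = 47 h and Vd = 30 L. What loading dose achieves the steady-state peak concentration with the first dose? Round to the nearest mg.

920 mg

f = (1/2)^(94/47) ≈ 0.250000; accumulation ratio R = 1/(1−f) ≈ 1.33333.
Loading dose to hit Cmax,ss on first dose: D_load = D_maint·R ≈ 690 × 1.33333 ≈ 920.00 mg.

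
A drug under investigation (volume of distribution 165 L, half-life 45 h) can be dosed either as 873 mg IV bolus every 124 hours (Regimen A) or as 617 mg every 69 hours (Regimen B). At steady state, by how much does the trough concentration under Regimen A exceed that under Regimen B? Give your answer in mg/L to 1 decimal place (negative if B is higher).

-1.1 mg/L

Regimen A: f = (1/2)^(124/45) ≈ 0.1481; Cmin,ss = (873/165)·f/(1−f) ≈ 0.920 mg/L.
Regimen B: f = (1/2)^(69/45) ≈ 0.3455; Cmin,ss = (617/165)·f/(1−f) ≈ 1.974 mg/L.
Difference ≈ 0.920 − 1.974 ≈ -1.054 mg/L.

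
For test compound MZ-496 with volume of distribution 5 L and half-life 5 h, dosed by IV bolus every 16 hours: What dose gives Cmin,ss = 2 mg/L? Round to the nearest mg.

82 mg

τ/t½ = 16/5 ≈ 3.2, so f = (1/2)^(16/5) ≈ 0.108819.
Cmin,ss = (D/Vd)·f/(1−f), so D = Cmin,ss·Vd·(1−f)/f.
D = 2 × 5 × (1−f)/f ≈ 2 × 5 × 8.18957 ≈ 81.90 mg.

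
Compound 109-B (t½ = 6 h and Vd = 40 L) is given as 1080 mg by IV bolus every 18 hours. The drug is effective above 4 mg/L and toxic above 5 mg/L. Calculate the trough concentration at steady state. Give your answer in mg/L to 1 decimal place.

The dosing interval is 3 half-lives, so f = 2^(−3) = 0.125.
At steady state, R = 1/(1 − 0.125) = 8/7.
Single-dose peak C₀ = D/Vd = 1080/40 = 27 mg/L.
Steady-state peak Cmax,ss = C₀·R = 27 × 8/7 ≈ 30.857 mg/L.
Steady-state trough Cmin,ss = Cmax,ss·f ≈ 30.857 × 0.125 ≈ 3.857 mg/L.
Trough 3.9 mg/L vs MEC 4 mg/L: subtherapeutic.

3.9 mg/L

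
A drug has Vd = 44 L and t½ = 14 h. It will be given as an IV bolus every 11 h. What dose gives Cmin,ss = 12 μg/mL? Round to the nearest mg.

τ/t½ = 11/14 ≈ 0.78571, so f = (1/2)^(11/14) ≈ 0.580065.
Cmin,ss = (D/Vd)·f/(1−f), so D = Cmin,ss·Vd·(1−f)/f.
D = 12 × 44 × (1−f)/f ≈ 12 × 44 × 0.72394 ≈ 382.24 mg.

382 mg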